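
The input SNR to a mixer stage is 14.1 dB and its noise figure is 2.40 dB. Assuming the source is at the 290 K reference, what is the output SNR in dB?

By definition F = SNR_in/SNR_out, so in dB: SNR_out = SNR_in − NF
SNR_out = 14.1 − 2.40 = 11.70 dB

11.70 dB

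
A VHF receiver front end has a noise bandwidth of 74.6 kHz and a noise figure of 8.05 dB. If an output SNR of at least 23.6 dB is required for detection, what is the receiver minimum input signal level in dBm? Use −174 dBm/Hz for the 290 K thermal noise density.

−93.6 dBm

Sensitivity = −174 + 10 log₁₀(B) + NF + SNR_min
= −174 + 48.73 + 8.05 + 23.6
= −93.62 dBm → −93.6 dBm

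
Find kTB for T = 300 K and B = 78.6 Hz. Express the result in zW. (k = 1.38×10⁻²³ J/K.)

325 zW

P_n = kTB = 1.38×10⁻²³ × 300 × 7.86×10¹ = 3.25×10⁻¹⁹ W = 325 zW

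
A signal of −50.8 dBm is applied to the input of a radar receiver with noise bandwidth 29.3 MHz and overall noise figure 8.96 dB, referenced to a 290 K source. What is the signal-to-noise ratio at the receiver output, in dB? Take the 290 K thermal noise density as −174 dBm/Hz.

39.6 dB

Noise floor: N = −174 + 10 log₁₀(B) + NF
10 log₁₀(2.93×10⁷) = 74.67 dB
N = −174 + 74.67 + 8.96 = −90.37 dBm
SNR = P_sig − N = −50.8 − (−90.37) = 39.57 dB → 39.6 dB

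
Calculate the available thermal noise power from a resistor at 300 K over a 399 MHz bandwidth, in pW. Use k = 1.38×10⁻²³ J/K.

P_n = kTB = 1.38×10⁻²³ × 300 × 3.99×10⁸ = 1.65×10⁻¹² W = 1.65 pW

1.65 pW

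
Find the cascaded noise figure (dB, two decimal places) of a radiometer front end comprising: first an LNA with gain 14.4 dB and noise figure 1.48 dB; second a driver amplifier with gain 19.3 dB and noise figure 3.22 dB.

1.60 dB

Convert to linear (a loss of L dB is a gain of −L dB): F_i = 10^(NF_i/10), G_i = 10^(G_i,dB/10)
  Stage 1: F_1 = 10^(1.48/10) = 1.406, G_1 = 10^(14.4/10) = 27.54
  Stage 2: F_2 = 10^(3.22/10) = 2.099, G_2 = 10^(19.3/10) = 85.11
Friis cascade:
  F = 1.406 + (2.099 − 1)/27.54 = 1.446
NF = 10 log₁₀(1.446) = 1.60 dB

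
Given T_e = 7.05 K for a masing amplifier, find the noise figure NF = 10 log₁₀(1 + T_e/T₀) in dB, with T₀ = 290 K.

F = 1 + T_e/T₀ = 1 + 7.05/290 = 1.02431
NF = 10 log₁₀(1.02431) = 0.104 dB

0.104 dB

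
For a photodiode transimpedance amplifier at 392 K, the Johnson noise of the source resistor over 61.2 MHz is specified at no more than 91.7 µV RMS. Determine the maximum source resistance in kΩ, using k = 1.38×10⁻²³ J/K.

Johnson–Nyquist: V_n = √(4kTRB) ⇒ R = V_n² / (4kTB)
4kTB = 4 × 1.38×10⁻²³ × 392 × 6.12×10⁷ = 1.32×10⁻¹²
R = (9.17×10⁻⁵)² / 1.32×10⁻¹² = 6.35×10³ Ω = 6.35 kΩ

6.35 kΩ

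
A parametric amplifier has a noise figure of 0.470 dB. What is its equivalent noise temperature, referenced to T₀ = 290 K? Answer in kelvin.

F = 10^(0.470/10) = 1.11429
T_e = (F − 1)·T₀ = (1.11429 − 1) × 290 = 33.1 K

33.1 K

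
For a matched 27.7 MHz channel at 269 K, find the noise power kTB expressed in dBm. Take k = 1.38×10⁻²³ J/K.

−99.9 dBm

P_n = kTB = 1.38×10⁻²³ × 269 × 2.77×10⁷ = 1.03×10⁻¹³ W
In dBm: 10 log₁₀(1.03×10⁻¹³ / 10⁻³) = −99.9 dBm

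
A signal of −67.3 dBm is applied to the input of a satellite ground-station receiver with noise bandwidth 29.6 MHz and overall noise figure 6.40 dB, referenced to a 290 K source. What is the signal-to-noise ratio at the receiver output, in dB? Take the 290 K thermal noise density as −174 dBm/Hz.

25.6 dB

Noise floor: N = −174 + 10 log₁₀(B) + NF
10 log₁₀(2.96×10⁷) = 74.71 dB
N = −174 + 74.71 + 6.40 = −92.89 dBm
SNR = P_sig − N = −67.3 − (−92.89) = 25.59 dB → 25.6 dB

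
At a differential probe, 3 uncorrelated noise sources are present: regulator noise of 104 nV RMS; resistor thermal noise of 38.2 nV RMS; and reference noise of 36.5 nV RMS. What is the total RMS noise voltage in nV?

Uncorrelated sources add in power (mean-square): V_tot = √(ΣV_i²)
V_tot = √[(1.04×10⁻⁷)² + (3.82×10⁻⁸)² + (3.65×10⁻⁸)²] = 1.17×10⁻⁷ V = 117 nV

117 nV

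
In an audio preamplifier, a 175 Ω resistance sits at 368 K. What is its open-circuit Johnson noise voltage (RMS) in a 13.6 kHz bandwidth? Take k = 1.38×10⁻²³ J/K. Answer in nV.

V_n = √(4kTRB)
4kTRB = 4 × 1.38×10⁻²³ × 368 × 1.75×10² × 1.36×10⁴ = 4.83×10⁻¹⁴ V²
V_n = √(4.83×10⁻¹⁴) = 2.20×10⁻⁷ V = 220 nV

220 nV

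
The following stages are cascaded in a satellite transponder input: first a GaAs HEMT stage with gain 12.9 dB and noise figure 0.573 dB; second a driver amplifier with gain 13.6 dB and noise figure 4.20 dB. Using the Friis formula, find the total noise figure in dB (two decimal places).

0.88 dB

Convert to linear (a loss of L dB is a gain of −L dB): F_i = 10^(NF_i/10), G_i = 10^(G_i,dB/10)
  Stage 1: F_1 = 10^(0.573/10) = 1.141, G_1 = 10^(12.9/10) = 19.50
  Stage 2: F_2 = 10^(4.20/10) = 2.630, G_2 = 10^(13.6/10) = 22.91
Friis cascade:
  F = 1.141 + (2.630 − 1)/19.50 = 1.225
NF = 10 log₁₀(1.225) = 0.88 dB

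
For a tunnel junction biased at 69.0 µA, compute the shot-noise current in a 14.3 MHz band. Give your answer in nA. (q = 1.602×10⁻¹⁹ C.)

17.8 nA

I_n = √(2qI·B)
2qI·B = 2 × 1.602×10⁻¹⁹ × 6.90×10⁻⁵ × 1.43×10⁷ = 3.16×10⁻¹⁶ A²
I_n = √(3.16×10⁻¹⁶) = 1.78×10⁻⁸ A = 17.8 nA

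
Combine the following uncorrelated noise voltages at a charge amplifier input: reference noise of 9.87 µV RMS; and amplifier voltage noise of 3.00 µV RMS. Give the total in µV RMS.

Uncorrelated sources add in power (mean-square): V_tot = √(ΣV_i²)
V_tot = √[(9.87×10⁻⁶)² + (3.00×10⁻⁶)²] = 1.03×10⁻⁵ V = 10.3 µV

10.3 µV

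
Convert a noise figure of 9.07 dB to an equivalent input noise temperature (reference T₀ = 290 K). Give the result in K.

F = 10^(9.07/10) = 8.07235
T_e = (F − 1)·T₀ = (8.07235 − 1) × 290 = 2051 K

2051 K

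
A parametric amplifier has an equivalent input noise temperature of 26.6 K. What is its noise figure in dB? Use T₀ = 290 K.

0.381 dB

F = 1 + T_e/T₀ = 1 + 26.6/290 = 1.09172
NF = 10 log₁₀(1.09172) = 0.381 dB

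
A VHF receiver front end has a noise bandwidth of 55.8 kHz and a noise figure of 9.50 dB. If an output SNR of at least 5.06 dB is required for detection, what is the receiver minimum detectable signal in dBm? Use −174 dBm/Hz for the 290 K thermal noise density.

−112.0 dBm

Sensitivity = −174 + 10 log₁₀(B) + NF + SNR_min
= −174 + 47.47 + 9.50 + 5.06
= −111.97 dBm → −112.0 dBm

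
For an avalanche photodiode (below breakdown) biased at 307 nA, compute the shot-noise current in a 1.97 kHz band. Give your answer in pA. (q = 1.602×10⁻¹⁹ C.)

I_n = √(2qI·B)
2qI·B = 2 × 1.602×10⁻¹⁹ × 3.07×10⁻⁷ × 1.97×10³ = 1.94×10⁻²² A²
I_n = √(1.94×10⁻²²) = 1.39×10⁻¹¹ A = 13.9 pA

13.9 pA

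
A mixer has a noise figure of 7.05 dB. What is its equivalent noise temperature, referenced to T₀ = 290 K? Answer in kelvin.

F = 10^(7.05/10) = 5.06991
T_e = (F − 1)·T₀ = (5.06991 − 1) × 290 = 1180 K

1180 K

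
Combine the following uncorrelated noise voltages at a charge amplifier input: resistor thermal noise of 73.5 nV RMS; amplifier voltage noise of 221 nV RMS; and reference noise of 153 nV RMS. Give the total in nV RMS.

279 nV

Uncorrelated sources add in power (mean-square): V_tot = √(ΣV_i²)
V_tot = √[(7.35×10⁻⁸)² + (2.21×10⁻⁷)² + (1.53×10⁻⁷)²] = 2.79×10⁻⁷ V = 279 nV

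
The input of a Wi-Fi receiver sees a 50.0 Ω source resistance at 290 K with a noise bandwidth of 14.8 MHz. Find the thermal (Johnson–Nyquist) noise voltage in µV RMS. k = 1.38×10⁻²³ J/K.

V_n = √(4kTRB)
4kTRB = 4 × 1.38×10⁻²³ × 290 × 5.00×10¹ × 1.48×10⁷ = 1.18×10⁻¹¹ V²
V_n = √(1.18×10⁻¹¹) = 3.44×10⁻⁶ V = 3.44 µV

3.44 µV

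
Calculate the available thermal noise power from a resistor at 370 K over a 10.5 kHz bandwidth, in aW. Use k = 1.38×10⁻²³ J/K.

53.6 aW

P_n = kTB = 1.38×10⁻²³ × 370 × 1.05×10⁴ = 5.36×10⁻¹⁷ W = 53.6 aW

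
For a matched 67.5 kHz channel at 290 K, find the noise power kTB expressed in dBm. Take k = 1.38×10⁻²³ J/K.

−125.7 dBm

P_n = kTB = 1.38×10⁻²³ × 290 × 6.75×10⁴ = 2.70×10⁻¹⁶ W
In dBm: 10 log₁₀(2.70×10⁻¹⁶ / 10⁻³) = −125.7 dBm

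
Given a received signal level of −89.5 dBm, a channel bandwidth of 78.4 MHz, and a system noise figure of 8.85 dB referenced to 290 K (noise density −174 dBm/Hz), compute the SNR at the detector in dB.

−3.3 dB

Noise floor: N = −174 + 10 log₁₀(B) + NF
10 log₁₀(7.84×10⁷) = 78.94 dB
N = −174 + 78.94 + 8.85 = −86.21 dBm
SNR = P_sig − N = −89.5 − (−86.21) = −3.29 dB → −3.3 dB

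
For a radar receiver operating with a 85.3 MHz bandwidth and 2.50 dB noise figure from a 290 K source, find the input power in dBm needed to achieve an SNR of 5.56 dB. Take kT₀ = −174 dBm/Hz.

−86.6 dBm

Sensitivity = −174 + 10 log₁₀(B) + NF + SNR_min
= −174 + 79.31 + 2.50 + 5.56
= −86.63 dBm → −86.6 dBm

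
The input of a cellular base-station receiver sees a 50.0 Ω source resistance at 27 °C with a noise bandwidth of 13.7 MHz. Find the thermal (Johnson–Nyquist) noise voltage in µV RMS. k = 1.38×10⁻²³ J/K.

T = 27 °C + 273.15 = 300.15 K
V_n = √(4kTRB)
4kTRB = 4 × 1.38×10⁻²³ × 300.15 × 5.00×10¹ × 1.37×10⁷ = 1.13×10⁻¹¹ V²
V_n = √(1.13×10⁻¹¹) = 3.37×10⁻⁶ V = 3.37 µV

3.37 µV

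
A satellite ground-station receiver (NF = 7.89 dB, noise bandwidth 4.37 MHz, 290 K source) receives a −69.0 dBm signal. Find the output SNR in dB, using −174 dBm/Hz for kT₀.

Noise floor: N = −174 + 10 log₁₀(B) + NF
10 log₁₀(4.37×10⁶) = 66.4 dB
N = −174 + 66.4 + 7.89 = −99.71 dBm
SNR = P_sig − N = −69.0 − (−99.71) = 30.71 dB → 30.7 dB

30.7 dB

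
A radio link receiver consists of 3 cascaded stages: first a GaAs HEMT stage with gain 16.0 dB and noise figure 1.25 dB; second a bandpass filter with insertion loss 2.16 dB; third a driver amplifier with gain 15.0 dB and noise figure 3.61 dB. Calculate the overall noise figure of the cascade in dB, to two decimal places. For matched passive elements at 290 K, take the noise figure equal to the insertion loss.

1.47 dB

Convert to linear (a loss of L dB is a gain of −L dB): F_i = 10^(NF_i/10), G_i = 10^(G_i,dB/10)
  Stage 1: F_1 = 10^(1.25/10) = 1.334, G_1 = 10^(16.0/10) = 39.81
  Stage 2: F_2 = 10^(2.16/10) = 1.644, G_2 = 10^(−2.16/10) = 0.6081
  Stage 3: F_3 = 10^(3.61/10) = 2.296, G_3 = 10^(15.0/10) = 31.62
Friis cascade:
  F = 1.334 + (1.644 − 1)/39.81 + (2.296 − 1)/24.21 = 1.403
NF = 10 log₁₀(1.403) = 1.47 dB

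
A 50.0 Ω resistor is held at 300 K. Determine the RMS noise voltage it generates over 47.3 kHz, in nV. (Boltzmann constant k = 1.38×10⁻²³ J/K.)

V_n = √(4kTRB)
4kTRB = 4 × 1.38×10⁻²³ × 300 × 5.00×10¹ × 4.73×10⁴ = 3.92×10⁻¹⁴ V²
V_n = √(3.92×10⁻¹⁴) = 1.98×10⁻⁷ V = 198 nV

198 nV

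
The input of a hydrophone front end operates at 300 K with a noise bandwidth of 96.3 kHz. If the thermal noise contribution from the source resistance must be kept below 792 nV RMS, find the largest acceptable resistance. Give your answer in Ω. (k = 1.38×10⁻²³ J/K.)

Johnson–Nyquist: V_n = √(4kTRB) ⇒ R = V_n² / (4kTB)
4kTB = 4 × 1.38×10⁻²³ × 300 × 9.63×10⁴ = 1.59×10⁻¹⁵
R = (7.92×10⁻⁷)² / 1.59×10⁻¹⁵ = 3.93×10² Ω = 393 Ω

393 Ω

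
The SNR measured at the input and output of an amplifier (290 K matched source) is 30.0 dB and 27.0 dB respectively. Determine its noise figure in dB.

3.0 dB

NF (dB) = SNR_in(dB) − SNR_out(dB) when the source is at T₀
NF = 30.0 − 27.0 = 3.0 dB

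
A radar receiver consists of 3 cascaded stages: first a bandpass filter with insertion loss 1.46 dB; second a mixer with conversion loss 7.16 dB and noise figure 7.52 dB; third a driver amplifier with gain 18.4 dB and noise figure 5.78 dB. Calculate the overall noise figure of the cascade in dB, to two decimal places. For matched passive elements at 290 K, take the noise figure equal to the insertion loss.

Convert to linear (a loss of L dB is a gain of −L dB): F_i = 10^(NF_i/10), G_i = 10^(G_i,dB/10)
  Stage 1: F_1 = 10^(1.46/10) = 1.400, G_1 = 10^(−1.46/10) = 0.7145
  Stage 2: F_2 = 10^(7.52/10) = 5.649, G_2 = 10^(−7.16/10) = 0.1923
  Stage 3: F_3 = 10^(5.78/10) = 3.784, G_3 = 10^(18.4/10) = 69.18
Friis cascade:
  F = 1.400 + (5.649 − 1)/0.7145 + (3.784 − 1)/0.1374 = 28.17
NF = 10 log₁₀(28.17) = 14.50 dB

14.50 dB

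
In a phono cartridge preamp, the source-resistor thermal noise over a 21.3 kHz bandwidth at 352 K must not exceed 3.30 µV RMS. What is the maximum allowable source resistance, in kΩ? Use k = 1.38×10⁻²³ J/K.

26.3 kΩ

Johnson–Nyquist: V_n = √(4kTRB) ⇒ R = V_n² / (4kTB)
4kTB = 4 × 1.38×10⁻²³ × 352 × 2.13×10⁴ = 4.14×10⁻¹⁶
R = (3.30×10⁻⁶)² / 4.14×10⁻¹⁶ = 2.63×10⁴ Ω = 26.3 kΩ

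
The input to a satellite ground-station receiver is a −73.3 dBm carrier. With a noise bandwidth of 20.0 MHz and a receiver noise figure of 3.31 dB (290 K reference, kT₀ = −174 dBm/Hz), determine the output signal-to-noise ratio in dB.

24.4 dB

Noise floor: N = −174 + 10 log₁₀(B) + NF
10 log₁₀(2.00×10⁷) = 73.01 dB
N = −174 + 73.01 + 3.31 = −97.68 dBm
SNR = P_sig − N = −73.3 − (−97.68) = 24.38 dB → 24.4 dB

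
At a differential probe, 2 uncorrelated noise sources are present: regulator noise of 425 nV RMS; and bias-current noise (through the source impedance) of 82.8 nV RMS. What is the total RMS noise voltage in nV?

433 nV

Uncorrelated sources add in power (mean-square): V_tot = √(ΣV_i²)
V_tot = √[(4.25×10⁻⁷)² + (8.28×10⁻⁸)²] = 4.33×10⁻⁷ V = 433 nV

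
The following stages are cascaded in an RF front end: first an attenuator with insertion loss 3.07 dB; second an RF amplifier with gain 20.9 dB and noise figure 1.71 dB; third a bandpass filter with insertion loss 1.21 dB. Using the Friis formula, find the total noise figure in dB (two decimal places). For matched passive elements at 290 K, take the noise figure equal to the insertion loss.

Convert to linear (a loss of L dB is a gain of −L dB): F_i = 10^(NF_i/10), G_i = 10^(G_i,dB/10)
  Stage 1: F_1 = 10^(3.07/10) = 2.028, G_1 = 10^(−3.07/10) = 0.4932
  Stage 2: F_2 = 10^(1.71/10) = 1.483, G_2 = 10^(20.9/10) = 123.0
  Stage 3: F_3 = 10^(1.21/10) = 1.321, G_3 = 10^(−1.21/10) = 0.7568
Friis cascade:
  F = 2.028 + (1.483 − 1)/0.4932 + (1.321 − 1)/60.67 = 3.011
NF = 10 log₁₀(3.011) = 4.79 dB

4.79 dB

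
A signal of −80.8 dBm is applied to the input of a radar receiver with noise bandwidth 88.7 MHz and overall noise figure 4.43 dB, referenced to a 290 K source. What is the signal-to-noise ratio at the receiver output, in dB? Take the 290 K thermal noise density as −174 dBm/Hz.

Noise floor: N = −174 + 10 log₁₀(B) + NF
10 log₁₀(8.87×10⁷) = 79.48 dB
N = −174 + 79.48 + 4.43 = −90.09 dBm
SNR = P_sig − N = −80.8 − (−90.09) = 9.29 dB → 9.3 dB

9.3 dB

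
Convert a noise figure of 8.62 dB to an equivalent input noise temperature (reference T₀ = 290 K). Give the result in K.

F = 10^(8.62/10) = 7.2778
T_e = (F − 1)·T₀ = (7.2778 − 1) × 290 = 1821 K

1821 K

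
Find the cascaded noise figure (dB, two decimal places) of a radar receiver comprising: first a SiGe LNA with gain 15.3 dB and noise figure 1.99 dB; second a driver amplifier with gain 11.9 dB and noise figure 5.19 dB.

2.17 dB

Convert to linear (a loss of L dB is a gain of −L dB): F_i = 10^(NF_i/10), G_i = 10^(G_i,dB/10)
  Stage 1: F_1 = 10^(1.99/10) = 1.581, G_1 = 10^(15.3/10) = 33.88
  Stage 2: F_2 = 10^(5.19/10) = 3.304, G_2 = 10^(11.9/10) = 15.49
Friis cascade:
  F = 1.581 + (3.304 − 1)/33.88 = 1.649
NF = 10 log₁₀(1.649) = 2.17 dB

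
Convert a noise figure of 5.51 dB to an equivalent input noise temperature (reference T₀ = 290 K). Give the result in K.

741 K

F = 10^(5.51/10) = 3.55631
T_e = (F − 1)·T₀ = (3.55631 − 1) × 290 = 741 K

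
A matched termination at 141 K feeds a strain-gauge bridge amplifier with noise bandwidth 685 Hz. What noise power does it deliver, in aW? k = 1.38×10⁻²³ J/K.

P_n = kTB = 1.38×10⁻²³ × 141 × 6.85×10² = 1.33×10⁻¹⁸ W = 1.33 aW

1.33 aW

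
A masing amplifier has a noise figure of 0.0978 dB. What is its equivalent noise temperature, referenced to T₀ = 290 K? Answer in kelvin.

F = 10^(0.0978/10) = 1.02277
T_e = (F − 1)·T₀ = (1.02277 − 1) × 290 = 6.60 K

6.60 K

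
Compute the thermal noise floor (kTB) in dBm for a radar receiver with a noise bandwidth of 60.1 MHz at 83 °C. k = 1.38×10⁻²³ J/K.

−95.3 dBm

T = 83 °C + 273.15 = 356.15 K
P_n = kTB = 1.38×10⁻²³ × 356.15 × 6.01×10⁷ = 2.95×10⁻¹³ W
In dBm: 10 log₁₀(2.95×10⁻¹³ / 10⁻³) = −95.3 dBm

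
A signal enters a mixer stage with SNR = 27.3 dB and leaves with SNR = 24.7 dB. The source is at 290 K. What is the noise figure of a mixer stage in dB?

2.6 dB

NF (dB) = SNR_in(dB) − SNR_out(dB) when the source is at T₀
NF = 27.3 − 24.7 = 2.6 dB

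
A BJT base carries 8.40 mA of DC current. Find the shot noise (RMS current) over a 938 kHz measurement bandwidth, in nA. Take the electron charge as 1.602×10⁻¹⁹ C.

50.2 nA

I_n = √(2qI·B)
2qI·B = 2 × 1.602×10⁻¹⁹ × 8.40×10⁻³ × 9.38×10⁵ = 2.52×10⁻¹⁵ A²
I_n = √(2.52×10⁻¹⁵) = 5.02×10⁻⁸ A = 50.2 nA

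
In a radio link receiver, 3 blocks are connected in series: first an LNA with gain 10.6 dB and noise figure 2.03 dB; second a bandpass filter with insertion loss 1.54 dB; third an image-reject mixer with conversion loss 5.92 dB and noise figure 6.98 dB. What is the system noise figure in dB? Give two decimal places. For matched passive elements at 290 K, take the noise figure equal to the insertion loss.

Convert to linear (a loss of L dB is a gain of −L dB): F_i = 10^(NF_i/10), G_i = 10^(G_i,dB/10)
  Stage 1: F_1 = 10^(2.03/10) = 1.596, G_1 = 10^(10.6/10) = 11.48
  Stage 2: F_2 = 10^(1.54/10) = 1.426, G_2 = 10^(−1.54/10) = 0.7015
  Stage 3: F_3 = 10^(6.98/10) = 4.989, G_3 = 10^(−5.92/10) = 0.2559
Friis cascade:
  F = 1.596 + (1.426 − 1)/11.48 + (4.989 − 1)/8.054 = 2.128
NF = 10 log₁₀(2.128) = 3.28 dB

3.28 dB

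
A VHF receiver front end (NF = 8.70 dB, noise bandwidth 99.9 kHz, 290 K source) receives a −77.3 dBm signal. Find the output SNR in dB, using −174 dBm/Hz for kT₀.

38.0 dB

Noise floor: N = −174 + 10 log₁₀(B) + NF
10 log₁₀(9.99×10⁴) = 50 dB
N = −174 + 50 + 8.70 = −115.30 dBm
SNR = P_sig − N = −77.3 − (−115.30) = 38.00 dB → 38.0 dB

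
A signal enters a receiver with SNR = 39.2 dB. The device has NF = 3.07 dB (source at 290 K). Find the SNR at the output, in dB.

36.13 dB

By definition F = SNR_in/SNR_out, so in dB: SNR_out = SNR_in − NF
SNR_out = 39.2 − 3.07 = 36.13 dB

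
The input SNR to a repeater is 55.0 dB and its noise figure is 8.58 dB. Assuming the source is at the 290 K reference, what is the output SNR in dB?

46.42 dB

By definition F = SNR_in/SNR_out, so in dB: SNR_out = SNR_in − NF
SNR_out = 55.0 − 8.58 = 46.42 dB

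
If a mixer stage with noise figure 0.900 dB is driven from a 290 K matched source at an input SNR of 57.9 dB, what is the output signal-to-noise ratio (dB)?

57.000 dB

By definition F = SNR_in/SNR_out, so in dB: SNR_out = SNR_in − NF
SNR_out = 57.9 − 0.900 = 57.000 dB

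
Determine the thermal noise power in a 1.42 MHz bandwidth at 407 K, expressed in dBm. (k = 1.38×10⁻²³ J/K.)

−111.0 dBm

P_n = kTB = 1.38×10⁻²³ × 407 × 1.42×10⁶ = 7.98×10⁻¹⁵ W
In dBm: 10 log₁₀(7.98×10⁻¹⁵ / 10⁻³) = −111.0 dBm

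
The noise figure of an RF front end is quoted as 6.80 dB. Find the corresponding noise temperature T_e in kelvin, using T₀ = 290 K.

1098 K

F = 10^(6.80/10) = 4.7863
T_e = (F − 1)·T₀ = (4.7863 − 1) × 290 = 1098 K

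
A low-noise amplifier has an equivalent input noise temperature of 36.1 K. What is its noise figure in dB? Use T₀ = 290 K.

0.510 dB

F = 1 + T_e/T₀ = 1 + 36.1/290 = 1.12448
NF = 10 log₁₀(1.12448) = 0.510 dB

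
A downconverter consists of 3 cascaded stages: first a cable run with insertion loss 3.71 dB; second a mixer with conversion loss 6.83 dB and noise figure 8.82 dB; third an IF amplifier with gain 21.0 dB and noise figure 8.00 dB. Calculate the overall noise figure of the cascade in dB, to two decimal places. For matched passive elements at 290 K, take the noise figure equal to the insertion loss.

Convert to linear (a loss of L dB is a gain of −L dB): F_i = 10^(NF_i/10), G_i = 10^(G_i,dB/10)
  Stage 1: F_1 = 10^(3.71/10) = 2.350, G_1 = 10^(−3.71/10) = 0.4256
  Stage 2: F_2 = 10^(8.82/10) = 7.621, G_2 = 10^(−6.83/10) = 0.2075
  Stage 3: F_3 = 10^(8.00/10) = 6.310, G_3 = 10^(21.0/10) = 125.9
Friis cascade:
  F = 2.350 + (7.621 − 1)/0.4256 + (6.310 − 1)/0.08831 = 78.03
NF = 10 log₁₀(78.03) = 18.92 dB

18.92 dB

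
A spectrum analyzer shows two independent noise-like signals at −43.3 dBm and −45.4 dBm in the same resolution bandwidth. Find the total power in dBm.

Convert to linear, add, convert back:
P₁ = 4.68×10⁻⁸ W, P₂ = 2.88×10⁻⁸ W
P_tot = 7.56×10⁻⁸ W → 10 log₁₀(P_tot / 10⁻³) = −41.2 dBm

−41.2 dBm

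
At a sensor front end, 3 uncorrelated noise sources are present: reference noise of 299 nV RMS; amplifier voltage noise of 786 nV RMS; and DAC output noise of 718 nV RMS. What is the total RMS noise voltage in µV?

Uncorrelated sources add in power (mean-square): V_tot = √(ΣV_i²)
V_tot = √[(2.99×10⁻⁷)² + (7.86×10⁻⁷)² + (7.18×10⁻⁷)²] = 1.11×10⁻⁶ V = 1.11 µV

1.11 µV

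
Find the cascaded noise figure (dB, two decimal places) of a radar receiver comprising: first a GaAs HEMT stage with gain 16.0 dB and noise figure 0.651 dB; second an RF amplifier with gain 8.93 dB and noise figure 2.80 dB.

0.74 dB

Convert to linear (a loss of L dB is a gain of −L dB): F_i = 10^(NF_i/10), G_i = 10^(G_i,dB/10)
  Stage 1: F_1 = 10^(0.651/10) = 1.162, G_1 = 10^(16.0/10) = 39.81
  Stage 2: F_2 = 10^(2.80/10) = 1.905, G_2 = 10^(8.93/10) = 7.816
Friis cascade:
  F = 1.162 + (1.905 − 1)/39.81 = 1.184
NF = 10 log₁₀(1.184) = 0.74 dB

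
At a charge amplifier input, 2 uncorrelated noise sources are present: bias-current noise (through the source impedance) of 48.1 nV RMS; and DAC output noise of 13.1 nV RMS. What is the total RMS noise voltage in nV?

Uncorrelated sources add in power (mean-square): V_tot = √(ΣV_i²)
V_tot = √[(4.81×10⁻⁸)² + (1.31×10⁻⁸)²] = 4.99×10⁻⁸ V = 49.9 nV

49.9 nV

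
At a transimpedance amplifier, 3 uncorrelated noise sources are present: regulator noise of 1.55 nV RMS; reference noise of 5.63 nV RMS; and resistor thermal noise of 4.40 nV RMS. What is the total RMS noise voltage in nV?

7.31 nV

Uncorrelated sources add in power (mean-square): V_tot = √(ΣV_i²)
V_tot = √[(1.55×10⁻⁹)² + (5.63×10⁻⁹)² + (4.40×10⁻⁹)²] = 7.31×10⁻⁹ V = 7.31 nV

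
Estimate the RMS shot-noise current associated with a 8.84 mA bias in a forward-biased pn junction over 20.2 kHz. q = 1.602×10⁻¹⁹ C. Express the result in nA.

7.56 nA

I_n = √(2qI·B)
2qI·B = 2 × 1.602×10⁻¹⁹ × 8.84×10⁻³ × 2.02×10⁴ = 5.72×10⁻¹⁷ A²
I_n = √(5.72×10⁻¹⁷) = 7.56×10⁻⁹ A = 7.56 nA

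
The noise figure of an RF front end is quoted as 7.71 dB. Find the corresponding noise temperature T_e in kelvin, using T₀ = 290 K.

1422 K

F = 10^(7.71/10) = 5.90201
T_e = (F − 1)·T₀ = (5.90201 − 1) × 290 = 1422 K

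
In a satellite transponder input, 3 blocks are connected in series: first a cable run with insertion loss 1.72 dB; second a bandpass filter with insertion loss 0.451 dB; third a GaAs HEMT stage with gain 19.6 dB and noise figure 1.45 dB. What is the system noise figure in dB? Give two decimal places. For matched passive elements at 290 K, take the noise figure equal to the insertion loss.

3.62 dB

Convert to linear (a loss of L dB is a gain of −L dB): F_i = 10^(NF_i/10), G_i = 10^(G_i,dB/10)
  Stage 1: F_1 = 10^(1.72/10) = 1.486, G_1 = 10^(−1.72/10) = 0.6730
  Stage 2: F_2 = 10^(0.451/10) = 1.109, G_2 = 10^(−0.451/10) = 0.9014
  Stage 3: F_3 = 10^(1.45/10) = 1.396, G_3 = 10^(19.6/10) = 91.20
Friis cascade:
  F = 1.486 + (1.109 − 1)/0.6730 + (1.396 − 1)/0.6066 = 2.302
NF = 10 log₁₀(2.302) = 3.62 dB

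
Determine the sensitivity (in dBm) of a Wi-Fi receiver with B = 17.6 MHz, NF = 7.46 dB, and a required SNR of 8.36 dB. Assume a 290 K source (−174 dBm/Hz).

−85.7 dBm

Sensitivity = −174 + 10 log₁₀(B) + NF + SNR_min
= −174 + 72.46 + 7.46 + 8.36
= −85.72 dBm → −85.7 dBm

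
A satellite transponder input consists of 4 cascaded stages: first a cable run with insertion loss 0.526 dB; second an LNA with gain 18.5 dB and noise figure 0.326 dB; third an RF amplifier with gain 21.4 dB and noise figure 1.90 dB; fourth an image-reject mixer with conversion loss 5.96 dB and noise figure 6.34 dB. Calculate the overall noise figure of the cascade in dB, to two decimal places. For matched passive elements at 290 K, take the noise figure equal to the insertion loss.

0.88 dB

Convert to linear (a loss of L dB is a gain of −L dB): F_i = 10^(NF_i/10), G_i = 10^(G_i,dB/10)
  Stage 1: F_1 = 10^(0.526/10) = 1.129, G_1 = 10^(−0.526/10) = 0.8859
  Stage 2: F_2 = 10^(0.326/10) = 1.078, G_2 = 10^(18.5/10) = 70.79
  Stage 3: F_3 = 10^(1.90/10) = 1.549, G_3 = 10^(21.4/10) = 138.0
  Stage 4: F_4 = 10^(6.34/10) = 4.305, G_4 = 10^(−5.96/10) = 0.2535
Friis cascade:
  F = 1.129 + (1.078 − 1)/0.8859 + (1.549 − 1)/62.72 + (4.305 − 1)/8658 = 1.226
NF = 10 log₁₀(1.226) = 0.88 dB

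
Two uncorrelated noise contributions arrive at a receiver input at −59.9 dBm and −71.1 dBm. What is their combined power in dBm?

Convert to linear, add, convert back:
P₁ = 1.02×10⁻⁹ W, P₂ = 7.76×10⁻¹¹ W
P_tot = 1.10×10⁻⁹ W → 10 log₁₀(P_tot / 10⁻³) = −59.6 dBm

−59.6 dBm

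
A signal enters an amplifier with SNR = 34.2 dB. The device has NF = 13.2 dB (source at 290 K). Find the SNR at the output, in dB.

21.0 dB

By definition F = SNR_in/SNR_out, so in dB: SNR_out = SNR_in − NF
SNR_out = 34.2 − 13.2 = 21.0 dB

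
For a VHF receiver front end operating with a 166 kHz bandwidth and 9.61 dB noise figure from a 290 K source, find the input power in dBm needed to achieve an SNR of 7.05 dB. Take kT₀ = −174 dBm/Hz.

−105.1 dBm

Sensitivity = −174 + 10 log₁₀(B) + NF + SNR_min
= −174 + 52.2 + 9.61 + 7.05
= −105.14 dBm → −105.1 dBm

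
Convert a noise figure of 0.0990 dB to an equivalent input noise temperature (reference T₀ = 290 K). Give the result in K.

6.69 K

F = 10^(0.0990/10) = 1.02306
T_e = (F − 1)·T₀ = (1.02306 − 1) × 290 = 6.69 K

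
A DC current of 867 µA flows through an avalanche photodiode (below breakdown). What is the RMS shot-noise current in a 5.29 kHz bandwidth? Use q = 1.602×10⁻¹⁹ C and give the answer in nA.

1.21 nA

I_n = √(2qI·B)
2qI·B = 2 × 1.602×10⁻¹⁹ × 8.67×10⁻⁴ × 5.29×10³ = 1.47×10⁻¹⁸ A²
I_n = √(1.47×10⁻¹⁸) = 1.21×10⁻⁹ A = 1.21 nA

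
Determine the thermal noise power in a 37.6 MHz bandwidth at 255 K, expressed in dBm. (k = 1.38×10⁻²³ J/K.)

−98.8 dBm

P_n = kTB = 1.38×10⁻²³ × 255 × 3.76×10⁷ = 1.32×10⁻¹³ W
In dBm: 10 log₁₀(1.32×10⁻¹³ / 10⁻³) = −98.8 dBm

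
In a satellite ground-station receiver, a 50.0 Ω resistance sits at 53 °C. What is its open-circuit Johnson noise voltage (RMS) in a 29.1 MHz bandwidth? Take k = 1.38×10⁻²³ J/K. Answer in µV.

5.12 µV

T = 53 °C + 273.15 = 326.15 K
V_n = √(4kTRB)
4kTRB = 4 × 1.38×10⁻²³ × 326.15 × 5.00×10¹ × 2.91×10⁷ = 2.62×10⁻¹¹ V²
V_n = √(2.62×10⁻¹¹) = 5.12×10⁻⁶ V = 5.12 µV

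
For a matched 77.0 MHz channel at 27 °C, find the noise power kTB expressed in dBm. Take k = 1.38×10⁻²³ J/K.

−95.0 dBm

T = 27 °C + 273.15 = 300.15 K
P_n = kTB = 1.38×10⁻²³ × 300.15 × 7.70×10⁷ = 3.19×10⁻¹³ W
In dBm: 10 log₁₀(3.19×10⁻¹³ / 10⁻³) = −95.0 dBm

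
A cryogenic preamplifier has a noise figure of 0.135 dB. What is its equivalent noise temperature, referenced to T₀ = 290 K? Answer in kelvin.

F = 10^(0.135/10) = 1.03157
T_e = (F − 1)·T₀ = (1.03157 − 1) × 290 = 9.16 K

9.16 K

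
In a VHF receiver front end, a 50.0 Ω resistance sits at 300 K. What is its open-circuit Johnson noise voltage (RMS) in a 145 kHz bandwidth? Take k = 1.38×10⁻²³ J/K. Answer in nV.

V_n = √(4kTRB)
4kTRB = 4 × 1.38×10⁻²³ × 300 × 5.00×10¹ × 1.45×10⁵ = 1.20×10⁻¹³ V²
V_n = √(1.20×10⁻¹³) = 3.46×10⁻⁷ V = 346 nV

346 nV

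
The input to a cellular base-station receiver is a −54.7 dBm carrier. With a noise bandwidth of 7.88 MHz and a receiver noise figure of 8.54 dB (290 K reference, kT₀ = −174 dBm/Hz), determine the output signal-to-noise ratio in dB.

Noise floor: N = −174 + 10 log₁₀(B) + NF
10 log₁₀(7.88×10⁶) = 68.97 dB
N = −174 + 68.97 + 8.54 = −96.49 dBm
SNR = P_sig − N = −54.7 − (−96.49) = 41.79 dB → 41.8 dB

41.8 dB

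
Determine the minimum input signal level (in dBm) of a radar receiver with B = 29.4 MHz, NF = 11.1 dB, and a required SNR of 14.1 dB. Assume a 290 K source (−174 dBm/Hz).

−74.1 dBm

Sensitivity = −174 + 10 log₁₀(B) + NF + SNR_min
= −174 + 74.68 + 11.1 + 14.1
= −74.12 dBm → −74.1 dBm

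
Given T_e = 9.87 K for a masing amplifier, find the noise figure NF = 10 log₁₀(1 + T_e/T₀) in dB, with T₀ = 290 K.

0.145 dB

F = 1 + T_e/T₀ = 1 + 9.87/290 = 1.03403
NF = 10 log₁₀(1.03403) = 0.145 dB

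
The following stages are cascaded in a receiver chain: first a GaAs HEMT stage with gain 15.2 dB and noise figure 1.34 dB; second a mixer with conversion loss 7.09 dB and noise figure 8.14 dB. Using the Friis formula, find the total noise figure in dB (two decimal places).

Convert to linear (a loss of L dB is a gain of −L dB): F_i = 10^(NF_i/10), G_i = 10^(G_i,dB/10)
  Stage 1: F_1 = 10^(1.34/10) = 1.361, G_1 = 10^(15.2/10) = 33.11
  Stage 2: F_2 = 10^(8.14/10) = 6.516, G_2 = 10^(−7.09/10) = 0.1954
Friis cascade:
  F = 1.361 + (6.516 − 1)/33.11 = 1.528
NF = 10 log₁₀(1.528) = 1.84 dB

1.84 dB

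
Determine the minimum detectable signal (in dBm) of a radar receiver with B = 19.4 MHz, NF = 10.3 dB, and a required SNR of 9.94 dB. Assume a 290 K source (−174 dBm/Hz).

−80.9 dBm

Sensitivity = −174 + 10 log₁₀(B) + NF + SNR_min
= −174 + 72.88 + 10.3 + 9.94
= −80.88 dBm → −80.9 dBm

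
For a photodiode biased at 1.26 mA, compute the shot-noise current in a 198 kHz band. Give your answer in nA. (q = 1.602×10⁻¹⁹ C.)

8.94 nA

I_n = √(2qI·B)
2qI·B = 2 × 1.602×10⁻¹⁹ × 1.26×10⁻³ × 1.98×10⁵ = 7.99×10⁻¹⁷ A²
I_n = √(7.99×10⁻¹⁷) = 8.94×10⁻⁹ A = 8.94 nA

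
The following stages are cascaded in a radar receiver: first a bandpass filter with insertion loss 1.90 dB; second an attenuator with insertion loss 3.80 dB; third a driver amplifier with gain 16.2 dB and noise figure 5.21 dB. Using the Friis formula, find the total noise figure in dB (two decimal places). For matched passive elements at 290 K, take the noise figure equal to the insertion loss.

10.91 dB

Convert to linear (a loss of L dB is a gain of −L dB): F_i = 10^(NF_i/10), G_i = 10^(G_i,dB/10)
  Stage 1: F_1 = 10^(1.90/10) = 1.549, G_1 = 10^(−1.90/10) = 0.6457
  Stage 2: F_2 = 10^(3.80/10) = 2.399, G_2 = 10^(−3.80/10) = 0.4169
  Stage 3: F_3 = 10^(5.21/10) = 3.319, G_3 = 10^(16.2/10) = 41.69
Friis cascade:
  F = 1.549 + (2.399 − 1)/0.6457 + (3.319 − 1)/0.2692 = 12.33
NF = 10 log₁₀(12.33) = 10.91 dB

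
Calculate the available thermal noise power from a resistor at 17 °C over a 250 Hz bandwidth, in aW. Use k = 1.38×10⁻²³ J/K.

1.00 aW

T = 17 °C + 273.15 = 290.15 K
P_n = kTB = 1.38×10⁻²³ × 290.15 × 2.50×10² = 1.00×10⁻¹⁸ W = 1.00 aW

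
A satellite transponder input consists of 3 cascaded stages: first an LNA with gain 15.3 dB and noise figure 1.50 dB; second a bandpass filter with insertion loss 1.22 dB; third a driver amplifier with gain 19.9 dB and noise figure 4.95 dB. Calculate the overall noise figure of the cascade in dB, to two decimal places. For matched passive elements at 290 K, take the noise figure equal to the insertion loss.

Convert to linear (a loss of L dB is a gain of −L dB): F_i = 10^(NF_i/10), G_i = 10^(G_i,dB/10)
  Stage 1: F_1 = 10^(1.50/10) = 1.413, G_1 = 10^(15.3/10) = 33.88
  Stage 2: F_2 = 10^(1.22/10) = 1.324, G_2 = 10^(−1.22/10) = 0.7551
  Stage 3: F_3 = 10^(4.95/10) = 3.126, G_3 = 10^(19.9/10) = 97.72
Friis cascade:
  F = 1.413 + (1.324 − 1)/33.88 + (3.126 − 1)/25.59 = 1.505
NF = 10 log₁₀(1.505) = 1.78 dB

1.78 dB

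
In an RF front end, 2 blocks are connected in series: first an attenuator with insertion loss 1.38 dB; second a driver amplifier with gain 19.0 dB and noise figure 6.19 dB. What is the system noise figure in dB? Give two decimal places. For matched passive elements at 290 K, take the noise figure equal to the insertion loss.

7.57 dB

Convert to linear (a loss of L dB is a gain of −L dB): F_i = 10^(NF_i/10), G_i = 10^(G_i,dB/10)
  Stage 1: F_1 = 10^(1.38/10) = 1.374, G_1 = 10^(−1.38/10) = 0.7278
  Stage 2: F_2 = 10^(6.19/10) = 4.159, G_2 = 10^(19.0/10) = 79.43
Friis cascade:
  F = 1.374 + (4.159 − 1)/0.7278 = 5.715
NF = 10 log₁₀(5.715) = 7.57 dB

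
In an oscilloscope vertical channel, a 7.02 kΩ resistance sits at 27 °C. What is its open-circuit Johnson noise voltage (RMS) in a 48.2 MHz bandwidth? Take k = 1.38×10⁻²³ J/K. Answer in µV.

74.9 µV

T = 27 °C + 273.15 = 300.15 K
V_n = √(4kTRB)
4kTRB = 4 × 1.38×10⁻²³ × 300.15 × 7.02×10³ × 4.82×10⁷ = 5.61×10⁻⁹ V²
V_n = √(5.61×10⁻⁹) = 7.49×10⁻⁵ V = 74.9 µV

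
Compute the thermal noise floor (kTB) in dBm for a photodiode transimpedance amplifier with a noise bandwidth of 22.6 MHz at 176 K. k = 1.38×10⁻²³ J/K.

−102.6 dBm

P_n = kTB = 1.38×10⁻²³ × 176 × 2.26×10⁷ = 5.49×10⁻¹⁴ W
In dBm: 10 log₁₀(5.49×10⁻¹⁴ / 10⁻³) = −102.6 dBm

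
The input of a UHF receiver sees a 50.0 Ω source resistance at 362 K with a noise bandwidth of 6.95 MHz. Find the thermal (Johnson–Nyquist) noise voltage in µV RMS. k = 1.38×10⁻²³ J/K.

V_n = √(4kTRB)
4kTRB = 4 × 1.38×10⁻²³ × 362 × 5.00×10¹ × 6.95×10⁶ = 6.94×10⁻¹² V²
V_n = √(6.94×10⁻¹²) = 2.64×10⁻⁶ V = 2.64 µV

2.64 µV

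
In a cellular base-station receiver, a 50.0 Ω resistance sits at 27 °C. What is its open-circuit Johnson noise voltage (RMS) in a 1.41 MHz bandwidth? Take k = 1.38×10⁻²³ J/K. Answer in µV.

T = 27 °C + 273.15 = 300.15 K
V_n = √(4kTRB)
4kTRB = 4 × 1.38×10⁻²³ × 300.15 × 5.00×10¹ × 1.41×10⁶ = 1.17×10⁻¹² V²
V_n = √(1.17×10⁻¹²) = 1.08×10⁻⁶ V = 1.08 µV

1.08 µV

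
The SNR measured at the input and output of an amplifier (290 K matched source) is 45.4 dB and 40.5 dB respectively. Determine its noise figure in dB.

4.9 dB

NF (dB) = SNR_in(dB) − SNR_out(dB) when the source is at T₀
NF = 45.4 − 40.5 = 4.9 dB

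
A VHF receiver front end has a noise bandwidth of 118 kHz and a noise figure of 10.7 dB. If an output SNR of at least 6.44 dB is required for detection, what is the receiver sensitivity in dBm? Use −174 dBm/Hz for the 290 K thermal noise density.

−106.1 dBm

Sensitivity = −174 + 10 log₁₀(B) + NF + SNR_min
= −174 + 50.72 + 10.7 + 6.44
= −106.14 dBm → −106.1 dBm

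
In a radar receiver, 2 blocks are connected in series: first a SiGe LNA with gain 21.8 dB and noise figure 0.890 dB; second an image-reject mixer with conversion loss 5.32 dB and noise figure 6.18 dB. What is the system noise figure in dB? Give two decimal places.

0.96 dB

Convert to linear (a loss of L dB is a gain of −L dB): F_i = 10^(NF_i/10), G_i = 10^(G_i,dB/10)
  Stage 1: F_1 = 10^(0.890/10) = 1.227, G_1 = 10^(21.8/10) = 151.4
  Stage 2: F_2 = 10^(6.18/10) = 4.150, G_2 = 10^(−5.32/10) = 0.2938
Friis cascade:
  F = 1.227 + (4.150 − 1)/151.4 = 1.248
NF = 10 log₁₀(1.248) = 0.96 dB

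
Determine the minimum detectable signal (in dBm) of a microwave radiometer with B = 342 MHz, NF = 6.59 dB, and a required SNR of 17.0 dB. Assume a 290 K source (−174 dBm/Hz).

−65.1 dBm

Sensitivity = −174 + 10 log₁₀(B) + NF + SNR_min
= −174 + 85.34 + 6.59 + 17.0
= −65.07 dBm → −65.1 dBm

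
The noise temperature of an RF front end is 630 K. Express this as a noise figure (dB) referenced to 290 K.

5.01 dB

F = 1 + T_e/T₀ = 1 + 630/290 = 3.17241
NF = 10 log₁₀(3.17241) = 5.01 dB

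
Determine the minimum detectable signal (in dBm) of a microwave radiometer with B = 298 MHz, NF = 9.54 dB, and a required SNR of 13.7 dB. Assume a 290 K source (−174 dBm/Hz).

Sensitivity = −174 + 10 log₁₀(B) + NF + SNR_min
= −174 + 84.74 + 9.54 + 13.7
= −66.02 dBm → −66.0 dBm

−66.0 dBm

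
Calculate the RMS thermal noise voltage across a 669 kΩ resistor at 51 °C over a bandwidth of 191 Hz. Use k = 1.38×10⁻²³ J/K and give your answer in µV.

1.51 µV

T = 51 °C + 273.15 = 324.15 K
V_n = √(4kTRB)
4kTRB = 4 × 1.38×10⁻²³ × 324.15 × 6.69×10⁵ × 1.91×10² = 2.29×10⁻¹² V²
V_n = √(2.29×10⁻¹²) = 1.51×10⁻⁶ V = 1.51 µV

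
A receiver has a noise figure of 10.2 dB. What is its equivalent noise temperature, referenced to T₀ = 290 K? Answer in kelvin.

2747 K

F = 10^(10.2/10) = 10.4713
T_e = (F − 1)·T₀ = (10.4713 − 1) × 290 = 2747 K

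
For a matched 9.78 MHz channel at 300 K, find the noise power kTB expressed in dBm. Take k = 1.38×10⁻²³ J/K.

P_n = kTB = 1.38×10⁻²³ × 300 × 9.78×10⁶ = 4.05×10⁻¹⁴ W
In dBm: 10 log₁₀(4.05×10⁻¹⁴ / 10⁻³) = −103.9 dBm

−103.9 dBm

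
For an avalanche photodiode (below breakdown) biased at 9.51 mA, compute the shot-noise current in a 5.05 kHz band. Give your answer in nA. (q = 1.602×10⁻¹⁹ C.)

I_n = √(2qI·B)
2qI·B = 2 × 1.602×10⁻¹⁹ × 9.51×10⁻³ × 5.05×10³ = 1.54×10⁻¹⁷ A²
I_n = √(1.54×10⁻¹⁷) = 3.92×10⁻⁹ A = 3.92 nA

3.92 nA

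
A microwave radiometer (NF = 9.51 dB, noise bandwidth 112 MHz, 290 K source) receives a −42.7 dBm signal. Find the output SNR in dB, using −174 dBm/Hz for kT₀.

Noise floor: N = −174 + 10 log₁₀(B) + NF
10 log₁₀(1.12×10⁸) = 80.49 dB
N = −174 + 80.49 + 9.51 = −84.00 dBm
SNR = P_sig − N = −42.7 − (−84.00) = 41.30 dB → 41.3 dB

41.3 dB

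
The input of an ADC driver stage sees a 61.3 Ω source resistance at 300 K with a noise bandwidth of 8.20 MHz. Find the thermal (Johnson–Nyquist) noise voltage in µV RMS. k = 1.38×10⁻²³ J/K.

2.89 µV

V_n = √(4kTRB)
4kTRB = 4 × 1.38×10⁻²³ × 300 × 6.13×10¹ × 8.20×10⁶ = 8.32×10⁻¹² V²
V_n = √(8.32×10⁻¹²) = 2.89×10⁻⁶ V = 2.89 µV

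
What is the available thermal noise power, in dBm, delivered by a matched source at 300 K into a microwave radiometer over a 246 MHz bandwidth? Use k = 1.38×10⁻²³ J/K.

P_n = kTB = 1.38×10⁻²³ × 300 × 2.46×10⁸ = 1.02×10⁻¹² W
In dBm: 10 log₁₀(1.02×10⁻¹² / 10⁻³) = −89.9 dBm

−89.9 dBm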